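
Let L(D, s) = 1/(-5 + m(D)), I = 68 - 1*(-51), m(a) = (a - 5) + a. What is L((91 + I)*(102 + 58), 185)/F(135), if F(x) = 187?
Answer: 1/12564530 ≈ 7.9589e-8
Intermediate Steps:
m(a) = -5 + 2*a (m(a) = (-5 + a) + a = -5 + 2*a)
I = 119 (I = 68 + 51 = 119)
L(D, s) = 1/(-10 + 2*D) (L(D, s) = 1/(-5 + (-5 + 2*D)) = 1/(-10 + 2*D))
L((91 + I)*(102 + 58), 185)/F(135) = (1/(2*(-5 + (91 + 119)*(102 + 58))))/187 = (1/(2*(-5 + 210*160)))*(1/187) = (1/(2*(-5 + 33600)))*(1/187) = ((½)/33595)*(1/187) = ((½)*(1/33595))*(1/187) = (1/67190)*(1/187) = 1/12564530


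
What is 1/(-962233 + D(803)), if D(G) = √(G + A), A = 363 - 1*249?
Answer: -962233/925892345372 - √917/925892345372 ≈ -1.0393e-6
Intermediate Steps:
A = 114 (A = 363 - 249 = 114)
D(G) = √(114 + G) (D(G) = √(G + 114) = √(114 + G))
1/(-962233 + D(803)) = 1/(-962233 + √(114 + 803)) = 1/(-962233 + √917)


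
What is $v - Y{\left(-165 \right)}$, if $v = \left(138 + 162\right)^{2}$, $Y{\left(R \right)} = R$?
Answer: $90165$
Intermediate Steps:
$v = 90000$ ($v = 300^{2} = 90000$)
$v - Y{\left(-165 \right)} = 90000 - -165 = 90000 + 165 = 90165$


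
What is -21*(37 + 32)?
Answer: -1449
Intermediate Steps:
-21*(37 + 32) = -21*69 = -1449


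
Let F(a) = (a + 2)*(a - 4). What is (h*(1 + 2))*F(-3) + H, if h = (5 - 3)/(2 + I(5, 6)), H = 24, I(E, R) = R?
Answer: 117/4 ≈ 29.250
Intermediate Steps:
F(a) = (-4 + a)*(2 + a) (F(a) = (2 + a)*(-4 + a) = (-4 + a)*(2 + a))
h = 1/4 (h = (5 - 3)/(2 + 6) = 2/8 = 2*(1/8) = 1/4 ≈ 0.25000)
(h*(1 + 2))*F(-3) + H = ((1 + 2)/4)*(-8 + (-3)**2 - 2*(-3)) + 24 = ((1/4)*3)*(-8 + 9 + 6) + 24 = (3/4)*7 + 24 = 21/4 + 24 = 117/4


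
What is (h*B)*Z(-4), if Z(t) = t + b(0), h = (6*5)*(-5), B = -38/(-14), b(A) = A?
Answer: 11400/7 ≈ 1628.6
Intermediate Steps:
B = 19/7 (B = -38*(-1/14) = 19/7 ≈ 2.7143)
h = -150 (h = 30*(-5) = -150)
Z(t) = t (Z(t) = t + 0 = t)
(h*B)*Z(-4) = -150*19/7*(-4) = -2850/7*(-4) = 11400/7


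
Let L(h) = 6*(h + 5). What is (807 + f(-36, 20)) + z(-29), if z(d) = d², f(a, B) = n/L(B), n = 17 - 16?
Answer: 247201/150 ≈ 1648.0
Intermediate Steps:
n = 1
L(h) = 30 + 6*h (L(h) = 6*(5 + h) = 30 + 6*h)
f(a, B) = 1/(30 + 6*B)
(807 + f(-36, 20)) + z(-29) = (807 + 1/(6*(5 + 20))) + (-29)² = (807 + (⅙)/25) + 841 = (807 + (⅙)*(1/25)) + 841 = (807 + 1/150) + 841 = 121051/150 + 841 = 247201/150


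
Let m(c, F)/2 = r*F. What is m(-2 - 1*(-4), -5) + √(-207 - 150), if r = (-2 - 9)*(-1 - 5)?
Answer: -660 + I*√357 ≈ -660.0 + 18.894*I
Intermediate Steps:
r = 66 (r = -11*(-6) = 66)
m(c, F) = 132*F (m(c, F) = 2*(66*F) = 132*F)
m(-2 - 1*(-4), -5) + √(-207 - 150) = 132*(-5) + √(-207 - 150) = -660 + √(-357) = -660 + I*√357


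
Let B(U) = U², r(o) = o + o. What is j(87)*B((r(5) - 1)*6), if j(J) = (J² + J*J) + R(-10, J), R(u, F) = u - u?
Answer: 44142408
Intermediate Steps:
r(o) = 2*o
R(u, F) = 0
j(J) = 2*J² (j(J) = (J² + J*J) + 0 = (J² + J²) + 0 = 2*J² + 0 = 2*J²)
j(87)*B((r(5) - 1)*6) = (2*87²)*((2*5 - 1)*6)² = (2*7569)*((10 - 1)*6)² = 15138*(9*6)² = 15138*54² = 15138*2916 = 44142408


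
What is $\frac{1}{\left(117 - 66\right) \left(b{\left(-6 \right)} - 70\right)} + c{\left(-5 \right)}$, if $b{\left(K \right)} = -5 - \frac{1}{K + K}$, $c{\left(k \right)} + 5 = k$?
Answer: $- \frac{152834}{15283} \approx -10.0$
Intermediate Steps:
$c{\left(k \right)} = -5 + k$
$b{\left(K \right)} = -5 - \frac{1}{2 K}$
$\frac{1}{\left(117 - 66\right) \left(b{\left(-6 \right)} - 70\right)} + c{\left(-5 \right)} = \frac{1}{\left(117 - 66\right) \left(\left(-5 - \frac{1}{2 \left(-6\right)}\right) - 70\right)} - 10 = \frac{1}{51 \left(\left(-5 - - \frac{1}{12}\right) - 70\right)} - 10 = \frac{1}{51 \left(\left(-5 + \frac{1}{12}\right) - 70\right)} - 10 = \frac{1}{51 \left(- \frac{59}{12} - 70\right)} - 10 = \frac{1}{51 \left(- \frac{899}{12}\right)} - 10 = \frac{1}{51} \left(- \frac{12}{899}\right) - 10 = - \frac{4}{15283} - 10 = - \frac{152834}{15283}$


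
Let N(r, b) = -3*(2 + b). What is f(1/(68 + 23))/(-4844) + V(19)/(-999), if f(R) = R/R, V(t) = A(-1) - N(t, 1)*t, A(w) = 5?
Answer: -853543/4839156 ≈ -0.17638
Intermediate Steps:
N(r, b) = -6 - 3*b
V(t) = 5 + 9*t (V(t) = 5 - (-6 - 3*1)*t = 5 - (-6 - 3)*t = 5 - (-9)*t = 5 + 9*t)
f(R) = 1
f(1/(68 + 23))/(-4844) + V(19)/(-999) = 1/(-4844) + (5 + 9*19)/(-999) = 1*(-1/4844) + (5 + 171)*(-1/999) = -1/4844 + 176*(-1/999) = -1/4844 - 176/999 = -853543/4839156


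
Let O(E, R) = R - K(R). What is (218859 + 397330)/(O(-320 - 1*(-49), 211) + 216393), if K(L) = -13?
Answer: 616189/216617 ≈ 2.8446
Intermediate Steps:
O(E, R) = 13 + R (O(E, R) = R - 1*(-13) = R + 13 = 13 + R)
(218859 + 397330)/(O(-320 - 1*(-49), 211) + 216393) = (218859 + 397330)/((13 + 211) + 216393) = 616189/(224 + 216393) = 616189/216617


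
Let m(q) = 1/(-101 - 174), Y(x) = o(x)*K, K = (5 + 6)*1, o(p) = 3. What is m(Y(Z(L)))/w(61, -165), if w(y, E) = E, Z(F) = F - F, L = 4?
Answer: 1/45375 ≈ 2.2039e-5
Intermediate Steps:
Z(F) = 0
K = 11 (K = 11*1 = 11)
Y(x) = 33 (Y(x) = 3*11 = 33)
m(q) = -1/275 (m(q) = 1/(-275) = -1/275)
m(Y(Z(L)))/w(61, -165) = -1/275/(-165) = -1/275*(-1/165) = 1/45375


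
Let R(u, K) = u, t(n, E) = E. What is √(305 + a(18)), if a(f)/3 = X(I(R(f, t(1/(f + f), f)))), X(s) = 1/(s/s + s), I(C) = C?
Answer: √110162/19 ≈ 17.469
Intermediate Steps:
X(s) = 1/(1 + s)
a(f) = 3/(1 + f)
√(305 + a(18)) = √(305 + 3/(1 + 18)) = √(305 + 3/19) = √(5798/19) = √110162/19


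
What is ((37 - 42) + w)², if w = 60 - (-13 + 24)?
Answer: 1936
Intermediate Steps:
w = 49 (w = 60 - 1*11 = 60 - 11 = 49)
((37 - 42) + w)² = ((37 - 42) + 49)² = (-5 + 49)² = 44² = 1936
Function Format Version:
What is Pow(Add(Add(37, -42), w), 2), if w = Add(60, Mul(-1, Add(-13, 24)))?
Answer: 1936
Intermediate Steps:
w = 49 (w = Add(60, Mul(-1, 11)) = Add(60, -11) = 49)
Pow(Add(Add(37, -42), w), 2) = Pow(Add(Add(37, -42), 49), 2) = Pow(Add(-5, 49), 2) = Pow(44, 2) = 1936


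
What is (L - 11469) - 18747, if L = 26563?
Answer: -3653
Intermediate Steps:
(L - 11469) - 18747 = (26563 - 11469) - 18747 = 15094 - 18747 = -3653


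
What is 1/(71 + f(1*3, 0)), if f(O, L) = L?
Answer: 1/71 ≈ 0.014085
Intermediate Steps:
1/(71 + f(1*3, 0)) = 1/(71 + 0) = 1/71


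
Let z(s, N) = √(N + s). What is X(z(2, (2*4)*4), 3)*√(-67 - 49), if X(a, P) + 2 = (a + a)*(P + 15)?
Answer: 4*I*(-√29 + 18*√986) ≈ 2239.3*I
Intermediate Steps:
X(a, P) = -2 + 2*a*(15 + P) (X(a, P) = -2 + (a + a)*(P + 15) = -2 + (2*a)*(15 + P) = -2 + 2*a*(15 + P))
X(z(2, (2*4)*4), 3)*√(-67 - 49) = (-2 + 30*√((2*4)*4 + 2) + 2*3*√((2*4)*4 + 2))*√(-67 - 49) = (-2 + 30*√(8*4 + 2) + 2*3*√(8*4 + 2))*√(-116) = (-2 + 30*√(32 + 2) + 2*3*√(32 + 2))*(2*I*√29) = (-2 + 30*√34 + 2*3*√34)*(2*I*√29) = (-2 + 30*√34 + 6*√34)*(2*I*√29) = (-2 + 36*√34)*(2*I*√29) = 2*I*√29*(-2 + 36*√34)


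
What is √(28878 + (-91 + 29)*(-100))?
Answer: √35078 ≈ 187.29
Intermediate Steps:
√(28878 + (-91 + 29)*(-100)) = √(28878 - 62*(-100)) = √(28878 + 6200) = √35078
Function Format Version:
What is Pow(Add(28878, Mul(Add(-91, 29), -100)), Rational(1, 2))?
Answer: Pow(35078, Rational(1, 2)) ≈ 187.29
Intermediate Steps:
Pow(Add(28878, Mul(Add(-91, 29), -100)), Rational(1, 2)) = Pow(Add(28878, Mul(-62, -100)), Rational(1, 2)) = Pow(Add(28878, 6200), Rational(1, 2)) = Pow(35078, Rational(1, 2))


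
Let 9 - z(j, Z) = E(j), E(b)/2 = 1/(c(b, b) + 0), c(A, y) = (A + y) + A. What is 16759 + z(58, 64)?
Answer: 1458815/87 ≈ 16768.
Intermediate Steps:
c(A, y) = y + 2*A
E(b) = 2/(3*b) (E(b) = 2/((b + 2*b) + 0) = 2/(3*b + 0) = 2/((3*b)) = 2*(1/(3*b)) = 2/(3*b))
z(j, Z) = 9 - 2/(3*j)
16759 + z(58, 64) = 16759 + (9 - 2/3/58) = 16759 + (9 - 2/3*1/58) = 16759 + (9 - 1/87) = 16759 + 782/87 = 1458815/87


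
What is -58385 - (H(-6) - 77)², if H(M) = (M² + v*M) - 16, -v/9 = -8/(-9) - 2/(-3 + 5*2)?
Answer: -2890106/49 ≈ -58982.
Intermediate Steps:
v = -38/7 (v = -9*(-8/(-9) - 2/(-3 + 5*2)) = -9*(-8*(-⅑) - 2/(-3 + 10)) = -9*(8/9 - 2/7) = -9*38/63 = -38/7 ≈ -5.4286)
H(M) = -16 + M² - 38*M/7 (H(M) = (M² - 38*M/7) - 16 = -16 + M² - 38*M/7)
-58385 - (H(-6) - 77)² = -58385 - ((-16 + (-6)² - 38/7*(-6)) - 77)² = -58385 - ((-16 + 36 + 228/7) - 77)² = -58385 - (368/7 - 77)² = -58385 - (-171/7)² = -58385 - 1*29241/49 = -58385 - 29241/49 = -2890106/49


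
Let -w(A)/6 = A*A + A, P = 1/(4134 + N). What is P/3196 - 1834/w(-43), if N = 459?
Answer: 320496607/1893620412 ≈ 0.16925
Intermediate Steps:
P = 1/4593 (P = 1/(4134 + 459) = 1/4593 ≈ 0.00021772)
w(A) = -6*A - 6*A**2 (w(A) = -6*(A*A + A) = -6*(A**2 + A) = -6*(A + A**2) = -6*A - 6*A**2)
P/3196 - 1834/w(-43) = (1/4593)/3196 - 1834*1/(258*(1 - 43)) = (1/4593)*(1/3196) - 1834/((-6*(-43)*(-42))) = 1/14679228 - 1834/(-10836) = 1/14679228 - 1834*(-1/10836) = 1/14679228 + 131/774 = 320496607/1893620412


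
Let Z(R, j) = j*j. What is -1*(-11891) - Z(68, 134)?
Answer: -6065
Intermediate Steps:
Z(R, j) = j²
-1*(-11891) - Z(68, 134) = -1*(-11891) - 1*134² = 11891 - 1*17956 = 11891 - 17956 = -6065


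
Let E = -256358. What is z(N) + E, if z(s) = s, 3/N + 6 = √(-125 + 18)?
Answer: -36659212/143 - 3*I*√107/143 ≈ -2.5636e+5 - 0.21701*I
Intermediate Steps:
N = 3/(-6 + I*√107) (N = 3/(-6 + √(-125 + 18)) = 3/(-6 + √(-107)) = 3/(-6 + I*√107) ≈ -0.12587 - 0.21701*I)
z(N) + E = (-18/143 - 3*I*√107/143) - 256358 = -36659212/143 - 3*I*√107/143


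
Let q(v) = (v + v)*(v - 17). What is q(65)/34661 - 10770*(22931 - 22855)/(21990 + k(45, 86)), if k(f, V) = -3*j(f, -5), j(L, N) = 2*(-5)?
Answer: -470555282/12720587 ≈ -36.992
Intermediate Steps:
j(L, N) = -10
k(f, V) = 30 (k(f, V) = -3*(-10) = 30)
q(v) = 2*v*(-17 + v) (q(v) = (2*v)*(-17 + v) = 2*v*(-17 + v))
q(65)/34661 - 10770*(22931 - 22855)/(21990 + k(45, 86)) = (2*65*(-17 + 65))/34661 - 10770*(22931 - 22855)/(21990 + 30) = (2*65*48)*(1/34661) - 10770/(22020/76) = 6240*(1/34661) - 10770/(22020*(1/76)) = 6240/34661 - 10770/5505/19 = 6240/34661 - 10770*19/5505 = 6240/34661 - 13642/367 = -470555282/12720587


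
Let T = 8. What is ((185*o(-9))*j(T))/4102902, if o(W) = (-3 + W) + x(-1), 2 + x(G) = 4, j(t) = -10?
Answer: 9250/2051451 ≈ 0.0045090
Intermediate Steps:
x(G) = 2 (x(G) = -2 + 4 = 2)
o(W) = -1 + W (o(W) = (-3 + W) + 2 = -1 + W)
((185*o(-9))*j(T))/4102902 = ((185*(-1 - 9))*(-10))/4102902 = ((185*(-10))*(-10))*(1/4102902) = -1850*(-10)*(1/4102902) = 18500*(1/4102902) = 9250/2051451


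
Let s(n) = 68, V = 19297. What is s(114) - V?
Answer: -19229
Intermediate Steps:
s(114) - V = 68 - 1*19297 = 68 - 19297 = -19229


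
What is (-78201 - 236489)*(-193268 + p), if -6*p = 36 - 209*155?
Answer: 177366993905/3 ≈ 5.9122e+10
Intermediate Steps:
p = 32359/6 (p = -(36 - 209*155)/6 = -(36 - 32395)/6 = -1/6*(-32359) = 32359/6 ≈ 5393.2)
(-78201 - 236489)*(-193268 + p) = (-78201 - 236489)*(-193268 + 32359/6) = -314690*(-1127249/6) = 177366993905/3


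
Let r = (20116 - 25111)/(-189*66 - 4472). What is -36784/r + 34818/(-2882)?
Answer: -24278980967/194535 ≈ -1.2481e+5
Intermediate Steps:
r = 135/458 (r = -4995/(-12474 - 4472) = -4995/(-16946) = -4995*(-1/16946) = 135/458 ≈ 0.29476)
-36784/r + 34818/(-2882) = -36784/135/458 + 34818/(-2882) = -36784*458/135 + 34818*(-1/2882) = -16847072/135 - 17409/1441 = -24278980967/194535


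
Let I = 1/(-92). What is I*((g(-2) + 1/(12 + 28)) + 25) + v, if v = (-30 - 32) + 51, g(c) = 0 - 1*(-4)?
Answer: -41641/3680 ≈ -11.315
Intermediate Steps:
g(c) = 4 (g(c) = 0 + 4 = 4)
I = -1/92 ≈ -0.010870
v = -11 (v = -62 + 51 = -11)
I*((g(-2) + 1/(12 + 28)) + 25) + v = -((4 + 1/(12 + 28)) + 25)/92 - 11 = -((4 + 1/40) + 25)/92 - 11 = -(161/40 + 25)/92 - 11 = -1/92*1161/40 - 11 = -1161/3680 - 11 = -41641/3680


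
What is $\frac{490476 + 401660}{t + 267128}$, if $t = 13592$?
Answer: $\frac{111517}{35090} \approx 3.178$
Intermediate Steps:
$\frac{490476 + 401660}{t + 267128} = \frac{490476 + 401660}{13592 + 267128} = \frac{892136}{280720} = 892136 \cdot \frac{1}{280720} = \frac{111517}{35090}$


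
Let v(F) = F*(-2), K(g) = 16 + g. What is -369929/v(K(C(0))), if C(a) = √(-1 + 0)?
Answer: 2959432/257 - 369929*I/514 ≈ 11515.0 - 719.71*I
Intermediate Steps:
C(a) = I (C(a) = √(-1) = I)
v(F) = -2*F
-369929/v(K(C(0))) = -(-2959432/257 + 369929*I/514) = -369929*(-32 + 2*I)/1028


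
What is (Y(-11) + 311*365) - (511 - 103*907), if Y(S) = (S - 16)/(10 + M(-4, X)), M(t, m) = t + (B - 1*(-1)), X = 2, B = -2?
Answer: 1032098/5 ≈ 2.0642e+5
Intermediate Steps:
M(t, m) = -1 + t (M(t, m) = t + (-2 - 1*(-1)) = t + (-2 + 1) = t - 1 = -1 + t)
Y(S) = -16/5 + S/5 (Y(S) = (S - 16)/(10 + (-1 - 4)) = (-16 + S)/(10 - 5) = (-16 + S)/5 = (-16 + S)*(1/5) = -16/5 + S/5)
(Y(-11) + 311*365) - (511 - 103*907) = ((-16/5 + (1/5)*(-11)) + 311*365) - (511 - 103*907) = ((-16/5 - 11/5) + 113515) - (511 - 93421) = (-27/5 + 113515) - 1*(-92910) = 567548/5 + 92910 = 1032098/5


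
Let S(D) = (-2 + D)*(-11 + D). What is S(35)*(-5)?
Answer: -3960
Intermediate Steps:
S(D) = (-11 + D)*(-2 + D)
S(35)*(-5) = (22 + 35² - 13*35)*(-5) = (22 + 1225 - 455)*(-5) = 792*(-5) = -3960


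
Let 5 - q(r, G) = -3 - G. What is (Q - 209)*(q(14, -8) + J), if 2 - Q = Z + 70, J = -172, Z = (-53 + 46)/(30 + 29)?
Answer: 2809792/59 ≈ 47624.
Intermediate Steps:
q(r, G) = 8 + G (q(r, G) = 5 - (-3 - G) = 5 + (3 + G) = 8 + G)
Z = -7/59 ≈ -0.11864
Q = -4005/59 (Q = 2 - (-7/59 + 70) = 2 - 1*4123/59 = 2 - 4123/59 = -4005/59 ≈ -67.881)
(Q - 209)*(q(14, -8) + J) = (-4005/59 - 209)*((8 - 8) - 172) = -16336*(0 - 172)/59 = -16336/59*(-172) = 2809792/59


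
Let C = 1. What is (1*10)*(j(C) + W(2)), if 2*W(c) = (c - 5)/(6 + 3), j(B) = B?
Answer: 25/3 ≈ 8.3333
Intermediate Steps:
W(c) = -5/18 + c/18 (W(c) = ((c - 5)/(6 + 3))/2 = ((-5 + c)/9)/2 = ((-5 + c)*(⅑))/2 = (-5/9 + c/9)/2 = -5/18 + c/18)
(1*10)*(j(C) + W(2)) = (1*10)*(1 + (-5/18 + (1/18)*2)) = 10*(1 + (-5/18 + ⅑)) = 10*(1 - ⅙) = 10*(⅚) = 25/3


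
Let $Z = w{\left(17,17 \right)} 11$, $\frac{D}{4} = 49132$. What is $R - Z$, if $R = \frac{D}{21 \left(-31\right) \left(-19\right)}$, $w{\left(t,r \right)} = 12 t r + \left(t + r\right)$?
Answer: $- \frac{476282090}{12369} \approx -38506.0$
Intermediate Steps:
$D = 196528$ ($D = 4 \cdot 49132 = 196528$)
$w{\left(t,r \right)} = r + t + 12 r t$ ($w{\left(t,r \right)} = 12 r t + \left(r + t\right) = r + t + 12 r t$)
$Z = 38522$ ($Z = \left(17 + 17 + 12 \cdot 17 \cdot 17\right) 11 = \left(17 + 17 + 3468\right) 11 = 3502 \cdot 11 = 38522$)
$R = \frac{196528}{12369}$ ($R = \frac{196528}{21 \left(-31\right) \left(-19\right)} = \frac{196528}{\left(-651\right) \left(-19\right)} = \frac{196528}{12369} \approx 15.889$)
$R - Z = \frac{196528}{12369} - 38522 = - \frac{476282090}{12369}$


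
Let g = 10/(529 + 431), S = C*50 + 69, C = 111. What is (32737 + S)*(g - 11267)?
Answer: -10371759659/24 ≈ -4.3216e+8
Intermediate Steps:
S = 5619 (S = 111*50 + 69 = 5550 + 69 = 5619)
g = 1/96 (g = 10/960 = (1/960)*10 = 1/96 ≈ 0.010417)
(32737 + S)*(g - 11267) = (32737 + 5619)*(1/96 - 11267) = 38356*(-1081631/96) = -10371759659/24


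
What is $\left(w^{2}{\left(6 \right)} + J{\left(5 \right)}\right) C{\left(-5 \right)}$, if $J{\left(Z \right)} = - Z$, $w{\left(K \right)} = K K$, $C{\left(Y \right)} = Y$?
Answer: $-6455$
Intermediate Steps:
$w{\left(K \right)} = K^{2}$
$\left(w^{2}{\left(6 \right)} + J{\left(5 \right)}\right) C{\left(-5 \right)} = \left(\left(6^{2}\right)^{2} - 5\right) \left(-5\right) = \left(36^{2} - 5\right) \left(-5\right) = \left(1296 - 5\right) \left(-5\right) = 1291 \left(-5\right) = -6455$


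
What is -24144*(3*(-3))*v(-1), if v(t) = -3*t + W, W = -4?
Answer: -217296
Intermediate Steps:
v(t) = -4 - 3*t (v(t) = -3*t - 4 = -4 - 3*t)
-24144*(3*(-3))*v(-1) = -24144*(3*(-3))*(-4 - 3*(-1)) = -24144*(-9*(-4 + 3)) = -24144*(-9*(-1)) = -24144*9 = -1006*216 = -217296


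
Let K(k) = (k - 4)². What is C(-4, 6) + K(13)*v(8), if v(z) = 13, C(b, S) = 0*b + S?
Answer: 1059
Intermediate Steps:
C(b, S) = S (C(b, S) = 0 + S = S)
K(k) = (-4 + k)²
C(-4, 6) + K(13)*v(8) = 6 + (-4 + 13)²*13 = 6 + 9²*13 = 6 + 81*13 = 6 + 1053 = 1059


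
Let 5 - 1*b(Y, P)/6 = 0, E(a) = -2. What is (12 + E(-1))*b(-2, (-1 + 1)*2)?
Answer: 300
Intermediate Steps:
b(Y, P) = 30 (b(Y, P) = 30 - 6*0 = 30 + 0 = 30)
(12 + E(-1))*b(-2, (-1 + 1)*2) = (12 - 2)*30 = 10*30 = 300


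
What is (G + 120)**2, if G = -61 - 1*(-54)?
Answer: 12769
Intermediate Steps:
G = -7 (G = -61 + 54 = -7)
(G + 120)**2 = (-7 + 120)**2 = 113**2 = 12769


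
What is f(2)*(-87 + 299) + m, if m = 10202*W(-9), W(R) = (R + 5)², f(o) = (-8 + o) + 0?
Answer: 161960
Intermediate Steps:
f(o) = -8 + o
W(R) = (5 + R)²
m = 163232 (m = 10202*(5 - 9)² = 10202*(-4)² = 10202*16 = 163232)
f(2)*(-87 + 299) + m = (-8 + 2)*(-87 + 299) + 163232 = -6*212 + 163232 = -1272 + 163232 = 161960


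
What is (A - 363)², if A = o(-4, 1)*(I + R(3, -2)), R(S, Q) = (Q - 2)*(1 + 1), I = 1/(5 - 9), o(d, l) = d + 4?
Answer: 131769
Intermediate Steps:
o(d, l) = 4 + d
I = -¼ (I = 1/(-4) = -¼ ≈ -0.25000)
R(S, Q) = -4 + 2*Q (R(S, Q) = (-2 + Q)*2 = -4 + 2*Q)
A = 0 (A = (4 - 4)*(-¼ + (-4 + 2*(-2))) = 0*(-¼ + (-4 - 4)) = 0*(-¼ - 8) = 0*(-33/4) = 0)
(A - 363)² = (0 - 363)² = (-363)² = 131769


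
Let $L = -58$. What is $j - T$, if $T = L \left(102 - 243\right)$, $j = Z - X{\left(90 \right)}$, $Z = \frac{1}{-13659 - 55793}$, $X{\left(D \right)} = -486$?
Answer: $- \frac{534224785}{69452} \approx -7692.0$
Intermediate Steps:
$Z = - \frac{1}{69452}$ ($Z = \frac{1}{-69452} = - \frac{1}{69452} \approx -1.4398 \cdot 10^{-5}$)
$j = \frac{33753671}{69452}$ ($j = - \frac{1}{69452} - -486 = - \frac{1}{69452} + 486 = \frac{33753671}{69452} \approx 486.0$)
$T = 8178$ ($T = - 58 \left(102 - 243\right) = \left(-58\right) \left(-141\right) = 8178$)
$j - T = \frac{33753671}{69452} - 8178 = - \frac{534224785}{69452}$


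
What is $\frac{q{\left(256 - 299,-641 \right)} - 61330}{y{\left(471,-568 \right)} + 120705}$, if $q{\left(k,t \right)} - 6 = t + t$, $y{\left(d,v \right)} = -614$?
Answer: $- \frac{62606}{120091} \approx -0.52132$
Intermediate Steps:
$q{\left(k,t \right)} = 6 + 2 t$ ($q{\left(k,t \right)} = 6 + \left(t + t\right) = 6 + 2 t$)
$\frac{q{\left(256 - 299,-641 \right)} - 61330}{y{\left(471,-568 \right)} + 120705} = \frac{\left(6 + 2 \left(-641\right)\right) - 61330}{-614 + 120705} = \frac{\left(6 - 1282\right) - 61330}{120091} = \left(-1276 - 61330\right) \frac{1}{120091} = \left(-62606\right) \frac{1}{120091} = - \frac{62606}{120091}$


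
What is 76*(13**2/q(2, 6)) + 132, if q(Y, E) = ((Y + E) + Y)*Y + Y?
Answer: 7874/11 ≈ 715.82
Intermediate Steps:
q(Y, E) = Y + Y*(E + 2*Y) (q(Y, E) = ((E + Y) + Y)*Y + Y = (E + 2*Y)*Y + Y = Y*(E + 2*Y) + Y = Y + Y*(E + 2*Y))
76*(13**2/q(2, 6)) + 132 = 76*(13**2/((2*(1 + 6 + 2*2)))) + 132 = 76*(169/((2*(1 + 6 + 4)))) + 132 = 76*(169/((2*11))) + 132 = 76*(169/22) + 132 = 6422/11 + 132 = 7874/11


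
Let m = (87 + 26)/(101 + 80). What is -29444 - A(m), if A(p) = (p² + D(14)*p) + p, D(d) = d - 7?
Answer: -964791277/32761 ≈ -29449.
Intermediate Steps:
D(d) = -7 + d
m = 113/181 ≈ 0.62431
A(p) = p² + 8*p (A(p) = (p² + (-7 + 14)*p) + p = (p² + 7*p) + p = p² + 8*p)
-29444 - A(m) = -29444 - 113*(8 + 113/181)/181 = -29444 - 113*1561/(181*181) = -29444 - 1*176393/32761 = -29444 - 176393/32761 = -964791277/32761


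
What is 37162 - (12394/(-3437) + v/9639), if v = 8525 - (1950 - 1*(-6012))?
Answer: 175895208443/4732749 ≈ 37166.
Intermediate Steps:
v = 563 (v = 8525 - (1950 + 6012) = 8525 - 1*7962 = 8525 - 7962 = 563)
37162 - (12394/(-3437) + v/9639) = 37162 - (12394/(-3437) + 563/9639) = 37162 - (12394*(-1/3437) + 563*(1/9639)) = 37162 - (-12394/3437 + 563/9639) = 37162 - 1*(-16790105/4732749) = 37162 + 16790105/4732749 = 175895208443/4732749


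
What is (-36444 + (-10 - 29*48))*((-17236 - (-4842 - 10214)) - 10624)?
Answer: 484580184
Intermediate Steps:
(-36444 + (-10 - 29*48))*((-17236 - (-4842 - 10214)) - 10624) = (-36444 + (-10 - 1392))*((-17236 - 1*(-15056)) - 10624) = (-36444 - 1402)*((-17236 + 15056) - 10624) = -37846*(-2180 - 10624) = -37846*(-12804) = 484580184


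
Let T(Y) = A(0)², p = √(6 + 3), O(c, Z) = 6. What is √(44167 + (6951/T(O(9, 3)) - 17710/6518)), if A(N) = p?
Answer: √4295478968769/9777 ≈ 211.98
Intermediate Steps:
p = 3 (p = √9 = 3)
A(N) = 3
T(Y) = 9 (T(Y) = 3² = 9)
√(44167 + (6951/T(O(9, 3)) - 17710/6518)) = √(44167 + (6951/9 - 17710/6518)) = √(44167 + (6951*(⅑) - 17710*1/6518)) = √(44167 + (2317/3 - 8855/3259)) = √(44167 + 7524538/9777) = √(439345297/9777) = √4295478968769/9777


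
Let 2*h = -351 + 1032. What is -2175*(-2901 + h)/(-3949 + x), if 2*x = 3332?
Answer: -3712725/1522 ≈ -2439.4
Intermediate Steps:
x = 1666 (x = (1/2)*3332 = 1666)
h = 681/2 (h = (-351 + 1032)/2 = (1/2)*681 = 681/2 ≈ 340.50)
-2175*(-2901 + h)/(-3949 + x) = -2175*(-2901 + 681/2)/(-3949 + 1666) = -2175/((-2283/(-5121/2))) = -2175/((-2283*(-2/5121))) = -2175/1522/1707 = -2175*1707/1522 = -3712725/1522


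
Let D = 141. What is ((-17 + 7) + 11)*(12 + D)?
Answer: 153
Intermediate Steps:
((-17 + 7) + 11)*(12 + D) = ((-17 + 7) + 11)*(12 + 141) = (-10 + 11)*153 = 1*153 = 153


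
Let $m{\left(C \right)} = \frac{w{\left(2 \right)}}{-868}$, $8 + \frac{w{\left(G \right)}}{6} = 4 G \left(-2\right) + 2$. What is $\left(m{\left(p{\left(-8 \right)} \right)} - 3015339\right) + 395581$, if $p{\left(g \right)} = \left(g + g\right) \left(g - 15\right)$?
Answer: $- \frac{568487453}{217} \approx -2.6198 \cdot 10^{6}$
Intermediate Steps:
$w{\left(G \right)} = -36 - 48 G$ ($w{\left(G \right)} = -48 + 6 \left(4 G \left(-2\right) + 2\right) = -48 + 6 \left(4 \left(- 2 G\right) + 2\right) = -48 + 6 \left(- 8 G + 2\right) = -48 + 6 \left(2 - 8 G\right) = -48 - \left(-12 + 48 G\right) = -36 - 48 G$)
$p{\left(g \right)} = 2 g \left(-15 + g\right)$
$m{\left(C \right)} = \frac{33}{217}$ ($m{\left(C \right)} = \frac{-36 - 96}{-868} = \left(-36 - 96\right) \left(- \frac{1}{868}\right) = \left(-132\right) \left(- \frac{1}{868}\right) = \frac{33}{217}$)
$\left(m{\left(p{\left(-8 \right)} \right)} - 3015339\right) + 395581 = \left(\frac{33}{217} - 3015339\right) + 395581 = - \frac{654328530}{217} + 395581 = - \frac{568487453}{217}$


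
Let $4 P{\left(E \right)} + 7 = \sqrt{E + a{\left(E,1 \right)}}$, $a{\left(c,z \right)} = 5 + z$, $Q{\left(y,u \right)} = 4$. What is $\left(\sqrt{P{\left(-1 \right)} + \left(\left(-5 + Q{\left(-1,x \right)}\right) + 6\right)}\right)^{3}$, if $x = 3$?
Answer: $\frac{\left(13 + \sqrt{5}\right)^{\frac{3}{2}}}{8} \approx 7.4339$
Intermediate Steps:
$P{\left(E \right)} = - \frac{7}{4} + \frac{\sqrt{6 + E}}{4}$ ($P{\left(E \right)} = - \frac{7}{4} + \frac{\sqrt{E + \left(5 + 1\right)}}{4} = - \frac{7}{4} + \frac{\sqrt{E + 6}}{4} = - \frac{7}{4} + \frac{\sqrt{6 + E}}{4}$)
$\left(\sqrt{P{\left(-1 \right)} + \left(\left(-5 + Q{\left(-1,x \right)}\right) + 6\right)}\right)^{3} = \left(\sqrt{\left(- \frac{7}{4} + \frac{\sqrt{6 - 1}}{4}\right) + \left(\left(-5 + 4\right) + 6\right)}\right)^{3} = \left(\sqrt{\left(- \frac{7}{4} + \frac{\sqrt{5}}{4}\right) + \left(-1 + 6\right)}\right)^{3} = \left(\sqrt{\left(- \frac{7}{4} + \frac{\sqrt{5}}{4}\right) + 5}\right)^{3} = \left(\sqrt{\frac{13}{4} + \frac{\sqrt{5}}{4}}\right)^{3} = \left(\frac{13}{4} + \frac{\sqrt{5}}{4}\right)^{\frac{3}{2}}$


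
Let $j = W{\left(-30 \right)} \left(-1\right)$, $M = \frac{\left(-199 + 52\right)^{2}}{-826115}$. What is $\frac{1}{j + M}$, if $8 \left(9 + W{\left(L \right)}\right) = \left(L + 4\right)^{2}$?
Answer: $- \frac{1652230}{124786583} \approx -0.01324$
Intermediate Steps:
$W{\left(L \right)} = -9 + \frac{\left(4 + L\right)^{2}}{8}$ ($W{\left(L \right)} = -9 + \frac{\left(L + 4\right)^{2}}{8} = -9 + \frac{\left(4 + L\right)^{2}}{8}$)
$M = - \frac{21609}{826115}$ ($M = \left(-147\right)^{2} \left(- \frac{1}{826115}\right) = 21609 \left(- \frac{1}{826115}\right) = - \frac{21609}{826115} \approx -0.026157$)
$j = - \frac{151}{2}$ ($j = \left(-9 + \frac{\left(4 - 30\right)^{2}}{8}\right) \left(-1\right) = \left(-9 + \frac{\left(-26\right)^{2}}{8}\right) \left(-1\right) = \left(-9 + \frac{1}{8} \cdot 676\right) \left(-1\right) = \left(-9 + \frac{169}{2}\right) \left(-1\right) = \frac{151}{2} \left(-1\right) = - \frac{151}{2} \approx -75.5$)
$\frac{1}{j + M} = \frac{1}{- \frac{151}{2} - \frac{21609}{826115}} = \frac{1}{- \frac{124786583}{1652230}} = - \frac{1652230}{124786583}$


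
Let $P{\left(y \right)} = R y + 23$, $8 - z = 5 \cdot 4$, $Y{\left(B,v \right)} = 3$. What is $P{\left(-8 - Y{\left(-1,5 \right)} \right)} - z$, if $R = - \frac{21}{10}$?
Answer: $\frac{581}{10} \approx 58.1$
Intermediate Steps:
$R = - \frac{21}{10}$ ($R = \left(-21\right) \frac{1}{10} = - \frac{21}{10} \approx -2.1$)
$z = -12$ ($z = 8 - 5 \cdot 4 = 8 - 20 = -12$)
$P{\left(y \right)} = 23 - \frac{21 y}{10}$ ($P{\left(y \right)} = - \frac{21 y}{10} + 23 = 23 - \frac{21 y}{10}$)
$P{\left(-8 - Y{\left(-1,5 \right)} \right)} - z = \left(23 - \frac{21 \left(-8 - 3\right)}{10}\right) - -12 = \left(23 - \frac{21 \left(-8 - 3\right)}{10}\right) + 12 = \left(23 - - \frac{231}{10}\right) + 12 = \left(23 + \frac{231}{10}\right) + 12 = \frac{461}{10} + 12 = \frac{581}{10}$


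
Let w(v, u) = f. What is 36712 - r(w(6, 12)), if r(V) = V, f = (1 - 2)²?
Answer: 36711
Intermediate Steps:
f = 1 (f = (-1)² = 1)
w(v, u) = 1
36712 - r(w(6, 12)) = 36712 - 1*1 = 36712 - 1 = 36711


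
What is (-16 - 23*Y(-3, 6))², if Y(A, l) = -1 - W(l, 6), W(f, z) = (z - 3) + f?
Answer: 45796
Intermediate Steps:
W(f, z) = -3 + f + z (W(f, z) = (-3 + z) + f = -3 + f + z)
Y(A, l) = -4 - l (Y(A, l) = -1 - (-3 + l + 6) = -1 - (3 + l) = -1 + (-3 - l) = -4 - l)
(-16 - 23*Y(-3, 6))² = (-16 - 23*(-4 - 1*6))² = (-16 - 23*(-4 - 6))² = (-16 - 23*(-10))² = (-16 + 230)² = 214² = 45796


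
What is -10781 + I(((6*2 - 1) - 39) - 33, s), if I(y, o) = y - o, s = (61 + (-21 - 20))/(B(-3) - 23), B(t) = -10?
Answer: -357766/33 ≈ -10841.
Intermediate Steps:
s = -20/33 (s = (61 + (-21 - 20))/(-10 - 23) = (61 - 41)/(-33) = 20*(-1/33) = -20/33 ≈ -0.60606)
-10781 + I(((6*2 - 1) - 39) - 33, s) = -10781 + ((((6*2 - 1) - 39) - 33) - 1*(-20/33)) = -10781 + ((((12 - 1) - 39) - 33) + 20/33) = -10781 + (((11 - 39) - 33) + 20/33) = -10781 + ((-28 - 33) + 20/33) = -10781 + (-61 + 20/33) = -10781 - 1993/33 = -357766/33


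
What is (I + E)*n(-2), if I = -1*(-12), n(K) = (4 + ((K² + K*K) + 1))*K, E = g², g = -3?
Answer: -546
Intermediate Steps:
E = 9 (E = (-3)² = 9)
n(K) = K*(5 + 2*K²) (n(K) = (4 + ((K² + K²) + 1))*K = (4 + (2*K² + 1))*K = (4 + (1 + 2*K²))*K = (5 + 2*K²)*K = K*(5 + 2*K²))
I = 12
(I + E)*n(-2) = (12 + 9)*(-2*(5 + 2*(-2)²)) = 21*(-2*(5 + 2*4)) = 21*(-2*(5 + 8)) = 21*(-2*13) = 21*(-26) = -546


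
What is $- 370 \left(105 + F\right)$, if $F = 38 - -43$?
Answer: $-68820$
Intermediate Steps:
$F = 81$ ($F = 38 + 43 = 81$)
$- 370 \left(105 + F\right) = - 370 \left(105 + 81\right) = \left(-370\right) 186 = -68820$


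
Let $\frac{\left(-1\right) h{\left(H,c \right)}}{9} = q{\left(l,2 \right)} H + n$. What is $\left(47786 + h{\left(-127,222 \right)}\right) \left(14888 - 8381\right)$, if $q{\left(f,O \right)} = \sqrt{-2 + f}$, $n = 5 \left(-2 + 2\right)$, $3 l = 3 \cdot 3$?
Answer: $318381003$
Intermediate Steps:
$l = 3$ ($l = \frac{3 \cdot 3}{3} = \frac{1}{3} \cdot 9 = 3$)
$n = 0$ ($n = 5 \cdot 0 = 0$)
$h{\left(H,c \right)} = - 9 H$ ($h{\left(H,c \right)} = - 9 \left(\sqrt{-2 + 3} H + 0\right) = - 9 \left(\sqrt{1} H + 0\right) = - 9 \left(1 H + 0\right) = - 9 \left(H + 0\right) = - 9 H$)
$\left(47786 + h{\left(-127,222 \right)}\right) \left(14888 - 8381\right) = \left(47786 - -1143\right) \left(14888 - 8381\right) = \left(47786 + 1143\right) 6507 = 48929 \cdot 6507 = 318381003$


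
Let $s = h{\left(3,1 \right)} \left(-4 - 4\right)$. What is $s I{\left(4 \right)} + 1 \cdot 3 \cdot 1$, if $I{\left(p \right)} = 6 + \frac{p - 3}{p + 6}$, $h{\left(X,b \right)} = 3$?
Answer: $- \frac{717}{5} \approx -143.4$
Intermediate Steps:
$I{\left(p \right)} = 6 + \frac{-3 + p}{6 + p}$
$s = -24$ ($s = 3 \left(-4 - 4\right) = 3 \left(-8\right) = -24$)
$s I{\left(4 \right)} + 1 \cdot 3 \cdot 1 = - 24 \frac{33 + 7 \cdot 4}{6 + 4} + 1 \cdot 3 \cdot 1 = - 24 \frac{33 + 28}{10} + 3 \cdot 1 = - 24 \cdot \frac{1}{10} \cdot 61 + 3 = \left(-24\right) \frac{61}{10} + 3 = - \frac{732}{5} + 3 = - \frac{717}{5}$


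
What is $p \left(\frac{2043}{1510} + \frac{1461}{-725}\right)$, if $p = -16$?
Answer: $\frac{1159896}{109475} \approx 10.595$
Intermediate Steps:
$p \left(\frac{2043}{1510} + \frac{1461}{-725}\right) = - 16 \left(\frac{2043}{1510} + \frac{1461}{-725}\right) = - 16 \left(2043 \cdot \frac{1}{1510} + 1461 \left(- \frac{1}{725}\right)\right) = - 16 \left(\frac{2043}{1510} - \frac{1461}{725}\right) = \left(-16\right) \left(- \frac{144987}{218950}\right) = \frac{1159896}{109475}$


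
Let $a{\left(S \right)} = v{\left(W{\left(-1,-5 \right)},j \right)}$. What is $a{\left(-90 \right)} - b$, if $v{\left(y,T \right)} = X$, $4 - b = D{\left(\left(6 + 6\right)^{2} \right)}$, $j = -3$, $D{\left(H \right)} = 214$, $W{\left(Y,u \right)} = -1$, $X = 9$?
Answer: $219$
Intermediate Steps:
$b = -210$ ($b = 4 - 214 = -210$)
$v{\left(y,T \right)} = 9$
$a{\left(S \right)} = 9$
$a{\left(-90 \right)} - b = 9 - -210 = 9 + 210 = 219$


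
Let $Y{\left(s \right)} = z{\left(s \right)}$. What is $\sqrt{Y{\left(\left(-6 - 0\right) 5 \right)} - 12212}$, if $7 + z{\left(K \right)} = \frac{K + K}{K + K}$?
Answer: $i \sqrt{12218} \approx 110.54 i$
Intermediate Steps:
$z{\left(K \right)} = -6$ ($z{\left(K \right)} = -7 + \frac{K + K}{K + K} = -7 + \frac{2 K}{2 K} = -7 + 2 K \frac{1}{2 K} = -7 + 1 = -6$)
$Y{\left(s \right)} = -6$
$\sqrt{Y{\left(\left(-6 - 0\right) 5 \right)} - 12212} = \sqrt{-6 - 12212} = \sqrt{-12218} = i \sqrt{12218}$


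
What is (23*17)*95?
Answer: 37145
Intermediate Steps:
(23*17)*95 = 391*95 = 37145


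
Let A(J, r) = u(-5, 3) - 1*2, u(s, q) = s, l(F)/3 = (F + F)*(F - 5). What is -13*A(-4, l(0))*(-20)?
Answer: -1820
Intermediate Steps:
l(F) = 6*F*(-5 + F) (l(F) = 3*((F + F)*(F - 5)) = 3*((2*F)*(-5 + F)) = 3*(2*F*(-5 + F)) = 6*F*(-5 + F))
A(J, r) = -7 (A(J, r) = -5 - 1*2 = -5 - 2 = -7)
-13*A(-4, l(0))*(-20) = -13*(-7)*(-20) = 91*(-20) = -1820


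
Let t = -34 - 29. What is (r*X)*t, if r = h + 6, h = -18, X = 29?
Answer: 21924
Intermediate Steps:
t = -63
r = -12 (r = -18 + 6 = -12)
(r*X)*t = -12*29*(-63) = -348*(-63) = 21924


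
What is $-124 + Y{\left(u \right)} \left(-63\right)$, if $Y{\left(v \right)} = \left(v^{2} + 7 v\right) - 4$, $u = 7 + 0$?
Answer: $-6046$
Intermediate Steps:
$u = 7$
$Y{\left(v \right)} = -4 + v^{2} + 7 v$
$-124 + Y{\left(u \right)} \left(-63\right) = -124 + \left(-4 + 7^{2} + 7 \cdot 7\right) \left(-63\right) = -124 + \left(-4 + 49 + 49\right) \left(-63\right) = -124 + 94 \left(-63\right) = -124 - 5922 = -6046$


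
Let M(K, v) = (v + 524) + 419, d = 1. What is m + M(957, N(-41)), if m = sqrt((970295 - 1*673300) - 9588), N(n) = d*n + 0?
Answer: 902 + sqrt(287407) ≈ 1438.1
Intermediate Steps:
N(n) = n (N(n) = 1*n + 0 = n + 0 = n)
M(K, v) = 943 + v (M(K, v) = (524 + v) + 419 = 943 + v)
m = sqrt(287407) (m = sqrt((970295 - 673300) - 9588) = sqrt(296995 - 9588) = sqrt(287407) ≈ 536.10)
m + M(957, N(-41)) = sqrt(287407) + (943 - 41) = sqrt(287407) + 902 = 902 + sqrt(287407)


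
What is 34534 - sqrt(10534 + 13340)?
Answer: 34534 - sqrt(23874) ≈ 34380.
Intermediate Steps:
34534 - sqrt(10534 + 13340) = 34534 - sqrt(23874)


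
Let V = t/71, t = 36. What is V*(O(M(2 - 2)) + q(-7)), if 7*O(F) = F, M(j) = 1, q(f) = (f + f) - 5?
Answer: -4752/497 ≈ -9.5614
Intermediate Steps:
q(f) = -5 + 2*f (q(f) = 2*f - 5 = -5 + 2*f)
O(F) = F/7
V = 36/71 ≈ 0.50704
V*(O(M(2 - 2)) + q(-7)) = 36*((⅐)*1 + (-5 + 2*(-7)))/71 = 36*(⅐ + (-5 - 14))/71 = 36*(⅐ - 19)/71 = (36/71)*(-132/7) = -4752/497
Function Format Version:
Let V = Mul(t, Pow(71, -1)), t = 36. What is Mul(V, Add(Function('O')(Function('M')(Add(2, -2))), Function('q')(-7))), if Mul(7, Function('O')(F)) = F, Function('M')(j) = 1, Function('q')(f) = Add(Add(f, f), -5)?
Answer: Rational(-4752, 497) ≈ -9.5614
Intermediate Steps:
Function('q')(f) = Add(-5, Mul(2, f)) (Function('q')(f) = Add(Mul(2, f), -5) = Add(-5, Mul(2, f)))
Function('O')(F) = Mul(Rational(1, 7), F)
V = Rational(36, 71) (V = Mul(36, Pow(71, -1)) = Mul(36, Rational(1, 71)) = Rational(36, 71) ≈ 0.50704)
Mul(V, Add(Function('O')(Function('M')(Add(2, -2))), Function('q')(-7))) = Mul(Rational(36, 71), Add(Mul(Rational(1, 7), 1), Add(-5, Mul(2, -7)))) = Mul(Rational(36, 71), Add(Rational(1, 7), Add(-5, -14))) = Mul(Rational(36, 71), Add(Rational(1, 7), -19)) = Mul(Rational(36, 71), Rational(-132, 7)) = Rational(-4752, 497)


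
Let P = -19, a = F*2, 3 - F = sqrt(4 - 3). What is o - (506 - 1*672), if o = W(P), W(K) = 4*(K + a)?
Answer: 106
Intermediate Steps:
F = 2 (F = 3 - sqrt(4 - 3) = 3 - sqrt(1) = 3 - 1*1 = 3 - 1 = 2)
a = 4 (a = 2*2 = 4)
W(K) = 16 + 4*K (W(K) = 4*(K + 4) = 4*(4 + K) = 16 + 4*K)
o = -60 (o = 16 + 4*(-19) = 16 - 76 = -60)
o - (506 - 1*672) = -60 - (506 - 1*672) = -60 - (506 - 672) = -60 - 1*(-166) = -60 + 166 = 106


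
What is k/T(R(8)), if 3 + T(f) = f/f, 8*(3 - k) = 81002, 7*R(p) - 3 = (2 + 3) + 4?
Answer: 40489/8 ≈ 5061.1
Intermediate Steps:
R(p) = 12/7 (R(p) = 3/7 + ((2 + 3) + 4)/7 = 3/7 + (5 + 4)/7 = 3/7 + (⅐)*9 = 3/7 + 9/7 = 12/7)
k = -40489/4 (k = 3 - ⅛*81002 = 3 - 40501/4 = -40489/4 ≈ -10122.)
T(f) = -2 (T(f) = -3 + f/f = -3 + 1 = -2)
k/T(R(8)) = -40489/4/(-2) = -40489/4*(-½) = 40489/8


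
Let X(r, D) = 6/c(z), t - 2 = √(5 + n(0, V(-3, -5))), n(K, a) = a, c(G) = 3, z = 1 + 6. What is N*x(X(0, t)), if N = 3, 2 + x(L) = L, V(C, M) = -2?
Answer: 0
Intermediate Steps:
z = 7
t = 2 + √3 (t = 2 + √(5 - 2) = 2 + √3 ≈ 3.7321)
X(r, D) = 2 (X(r, D) = 6/3 = 6*(⅓) = 2)
x(L) = -2 + L
N*x(X(0, t)) = 3*(-2 + 2) = 3*0 = 0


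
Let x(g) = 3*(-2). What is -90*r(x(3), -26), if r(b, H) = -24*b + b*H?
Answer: -27000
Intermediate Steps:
x(g) = -6
r(b, H) = -24*b + H*b
-90*r(x(3), -26) = -(-540)*(-24 - 26) = -(-540)*(-50) = -90*300 = -27000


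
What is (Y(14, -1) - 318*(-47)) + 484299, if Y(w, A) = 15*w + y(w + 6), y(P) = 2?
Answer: 499457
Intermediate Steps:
Y(w, A) = 2 + 15*w (Y(w, A) = 15*w + 2 = 2 + 15*w)
(Y(14, -1) - 318*(-47)) + 484299 = ((2 + 15*14) - 318*(-47)) + 484299 = ((2 + 210) + 14946) + 484299 = (212 + 14946) + 484299 = 15158 + 484299 = 499457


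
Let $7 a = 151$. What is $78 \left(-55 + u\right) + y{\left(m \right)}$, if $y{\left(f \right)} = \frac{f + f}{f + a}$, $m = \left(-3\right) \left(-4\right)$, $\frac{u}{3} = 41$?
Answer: $\frac{1246608}{235} \approx 5304.7$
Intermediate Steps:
$a = \frac{151}{7}$ ($a = \frac{1}{7} \cdot 151 = \frac{151}{7} \approx 21.571$)
$u = 123$ ($u = 3 \cdot 41 = 123$)
$m = 12$
$y{\left(f \right)} = \frac{2 f}{\frac{151}{7} + f}$ ($y{\left(f \right)} = \frac{f + f}{f + \frac{151}{7}} = \frac{2 f}{\frac{151}{7} + f}$)
$78 \left(-55 + u\right) + y{\left(m \right)} = 78 \left(-55 + 123\right) + 14 \cdot 12 \frac{1}{151 + 7 \cdot 12} = 78 \cdot 68 + 14 \cdot 12 \frac{1}{151 + 84} = 5304 + 14 \cdot 12 \cdot \frac{1}{235} = 5304 + \frac{168}{235} = \frac{1246608}{235}$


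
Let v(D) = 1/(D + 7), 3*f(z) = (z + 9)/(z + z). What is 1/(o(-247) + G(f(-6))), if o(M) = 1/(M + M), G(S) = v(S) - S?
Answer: 246012/55571 ≈ 4.4270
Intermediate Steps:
f(z) = (9 + z)/(6*z) (f(z) = ((z + 9)/(z + z))/3 = ((9 + z)/((2*z)))/3 = ((9 + z)*(1/(2*z)))/3 = ((9 + z)/(2*z))/3 = (9 + z)/(6*z))
v(D) = 1/(7 + D)
G(S) = 1/(7 + S) - S
o(M) = 1/(2*M)
1/(o(-247) + G(f(-6))) = 1/((½)/(-247) + (1 - (⅙)*(9 - 6)/(-6)*(7 + (⅙)*(9 - 6)/(-6)))/(7 + (⅙)*(9 - 6)/(-6))) = 1/((½)*(-1/247) + (1 - (⅙)*(-⅙)*3*(7 + (⅙)*(-⅙)*3))/(7 + (⅙)*(-⅙)*3)) = 1/(-1/494 + (1 - 1*(-1/12)*(7 - 1/12))/(7 - 1/12)) = 1/(-1/494 + (1 - 1*(-1/12)*83/12)/(83/12)) = 1/(-1/494 + 12*(1 + 83/144)/83) = 1/(-1/494 + (12/83)*(227/144)) = 1/(-1/494 + 227/996) = 1/(55571/246012) = 246012/55571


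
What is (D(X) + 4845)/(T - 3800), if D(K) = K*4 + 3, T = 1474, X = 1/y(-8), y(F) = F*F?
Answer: -77569/37216 ≈ -2.0843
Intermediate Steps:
y(F) = F²
X = 1/64 (X = 1/((-8)²) = 1/64 ≈ 0.015625)
D(K) = 3 + 4*K (D(K) = 4*K + 3 = 3 + 4*K)
(D(X) + 4845)/(T - 3800) = ((3 + 4*(1/64)) + 4845)/(1474 - 3800) = ((3 + 1/16) + 4845)/(-2326) = (49/16 + 4845)*(-1/2326) = (77569/16)*(-1/2326) = -77569/37216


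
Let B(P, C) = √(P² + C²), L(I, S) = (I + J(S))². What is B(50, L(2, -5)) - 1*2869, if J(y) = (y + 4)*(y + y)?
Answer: -2869 + 2*√5809 ≈ -2716.6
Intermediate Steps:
J(y) = 2*y*(4 + y) (J(y) = (4 + y)*(2*y) = 2*y*(4 + y))
L(I, S) = (I + 2*S*(4 + S))²
B(P, C) = √(C² + P²)
B(50, L(2, -5)) - 1*2869 = √(((2 + 2*(-5)*(4 - 5))²)² + 50²) - 1*2869 = √(((2 + 2*(-5)*(-1))²)² + 2500) - 2869 = √(((2 + 10)²)² + 2500) - 2869 = √((12²)² + 2500) - 2869 = √(144² + 2500) - 2869 = √(20736 + 2500) - 2869 = √23236 - 2869 = 2*√5809 - 2869 = -2869 + 2*√5809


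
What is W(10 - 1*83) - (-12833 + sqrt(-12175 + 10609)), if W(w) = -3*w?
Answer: 13052 - 3*I*sqrt(174) ≈ 13052.0 - 39.573*I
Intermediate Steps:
W(10 - 1*83) - (-12833 + sqrt(-12175 + 10609)) = -3*(10 - 1*83) - (-12833 + sqrt(-12175 + 10609)) = -3*(10 - 83) - (-12833 + sqrt(-1566)) = -3*(-73) - (-12833 + 3*I*sqrt(174)) = 219 + (12833 - 3*I*sqrt(174)) = 13052 - 3*I*sqrt(174)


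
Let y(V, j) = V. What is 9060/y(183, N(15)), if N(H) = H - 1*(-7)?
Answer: 3020/61 ≈ 49.508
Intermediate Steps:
N(H) = 7 + H (N(H) = H + 7 = 7 + H)
9060/y(183, N(15)) = 9060/183 = 9060*(1/183) = 3020/61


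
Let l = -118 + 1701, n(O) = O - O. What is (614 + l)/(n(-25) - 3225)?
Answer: -2197/3225 ≈ -0.68124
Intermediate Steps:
n(O) = 0
l = 1583
(614 + l)/(n(-25) - 3225) = (614 + 1583)/(0 - 3225) = 2197/(-3225) = 2197*(-1/3225) = -2197/3225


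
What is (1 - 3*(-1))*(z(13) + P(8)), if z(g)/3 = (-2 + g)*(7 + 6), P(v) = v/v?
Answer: 1720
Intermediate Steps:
P(v) = 1
z(g) = -78 + 39*g (z(g) = 3*((-2 + g)*(7 + 6)) = 3*((-2 + g)*13) = 3*(-26 + 13*g) = -78 + 39*g)
(1 - 3*(-1))*(z(13) + P(8)) = (1 - 3*(-1))*((-78 + 39*13) + 1) = (1 + 3)*((-78 + 507) + 1) = 4*(429 + 1) = 4*430 = 1720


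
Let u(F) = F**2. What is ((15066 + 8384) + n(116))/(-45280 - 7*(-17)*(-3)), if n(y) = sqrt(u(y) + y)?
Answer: -23450/45637 - 6*sqrt(377)/45637 ≈ -0.51639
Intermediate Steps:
n(y) = sqrt(y + y**2) (n(y) = sqrt(y**2 + y) = sqrt(y + y**2))
((15066 + 8384) + n(116))/(-45280 - 7*(-17)*(-3)) = ((15066 + 8384) + sqrt(116*(1 + 116)))/(-45280 - 7*(-17)*(-3)) = (23450 + sqrt(116*117))/(-45280 + 119*(-3)) = (23450 + sqrt(13572))/(-45280 - 357) = (23450 + 6*sqrt(377))/(-45637) = (23450 + 6*sqrt(377))*(-1/45637) = -23450/45637 - 6*sqrt(377)/45637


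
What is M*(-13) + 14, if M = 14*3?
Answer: -532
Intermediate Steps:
M = 42
M*(-13) + 14 = 42*(-13) + 14 = -546 + 14 = -532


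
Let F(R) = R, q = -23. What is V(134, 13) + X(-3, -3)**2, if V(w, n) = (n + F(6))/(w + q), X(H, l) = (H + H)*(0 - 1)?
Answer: 4015/111 ≈ 36.171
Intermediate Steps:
X(H, l) = -2*H (X(H, l) = (2*H)*(-1) = -2*H)
V(w, n) = (6 + n)/(-23 + w) (V(w, n) = (n + 6)/(w - 23) = (6 + n)/(-23 + w))
V(134, 13) + X(-3, -3)**2 = (6 + 13)/(-23 + 134) + (-2*(-3))**2 = 19/111 + 6**2 = (1/111)*19 + 36 = 19/111 + 36 = 4015/111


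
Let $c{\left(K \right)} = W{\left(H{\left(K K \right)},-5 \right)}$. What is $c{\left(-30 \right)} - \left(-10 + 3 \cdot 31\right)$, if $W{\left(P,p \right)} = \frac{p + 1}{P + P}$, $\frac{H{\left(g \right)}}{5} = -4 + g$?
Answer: $- \frac{185921}{2240} \approx -83.0$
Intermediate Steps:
$H{\left(g \right)} = -20 + 5 g$ ($H{\left(g \right)} = 5 \left(-4 + g\right) = -20 + 5 g$)
$W{\left(P,p \right)} = \frac{1 + p}{2 P}$
$c{\left(K \right)} = - \frac{2}{-20 + 5 K^{2}}$ ($c{\left(K \right)} = \frac{1 - 5}{2 \left(-20 + 5 K K\right)} = \frac{1}{2} \frac{1}{-20 + 5 K^{2}} \left(-4\right) = - \frac{2}{-20 + 5 K^{2}}$)
$c{\left(-30 \right)} - \left(-10 + 3 \cdot 31\right) = - \frac{2}{-20 + 5 \left(-30\right)^{2}} - \left(-10 + 3 \cdot 31\right) = - \frac{2}{-20 + 5 \cdot 900} - \left(-10 + 93\right) = - \frac{2}{-20 + 4500} - 83 = - \frac{2}{4480} - 83 = \left(-2\right) \frac{1}{4480} - 83 = - \frac{1}{2240} - 83 = - \frac{185921}{2240}$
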